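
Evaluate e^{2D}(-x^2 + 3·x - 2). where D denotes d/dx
x \left(- x - 1\right)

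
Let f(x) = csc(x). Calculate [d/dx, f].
- \cot{\left(x \right)} \csc{\left(x \right)}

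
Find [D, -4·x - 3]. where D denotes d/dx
-4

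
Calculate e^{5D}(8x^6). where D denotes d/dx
8 x^{6} + 240 x^{5} + 3000 x^{4} + 20000 x^{3} + 75000 x^{2} + 150000 x + 125000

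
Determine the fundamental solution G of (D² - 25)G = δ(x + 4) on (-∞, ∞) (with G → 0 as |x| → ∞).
-\frac{e^{-5|x + 4|}}{10}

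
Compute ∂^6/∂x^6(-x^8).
- 20160 x^{2}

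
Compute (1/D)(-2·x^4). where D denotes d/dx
- \frac{2 x^{5}}{5}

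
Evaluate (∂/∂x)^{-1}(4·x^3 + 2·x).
x^{4} + x^{2}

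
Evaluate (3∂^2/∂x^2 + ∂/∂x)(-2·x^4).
8 x^{2} \left(- x - 9\right)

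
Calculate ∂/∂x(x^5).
5 x^{4}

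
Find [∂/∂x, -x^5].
- 5 x^{4}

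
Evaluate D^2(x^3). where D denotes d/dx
6 x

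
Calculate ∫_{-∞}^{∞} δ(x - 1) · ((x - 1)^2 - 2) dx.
-2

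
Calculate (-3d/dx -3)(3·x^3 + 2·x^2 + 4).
- 9 x^{3} - 33 x^{2} - 12 x - 12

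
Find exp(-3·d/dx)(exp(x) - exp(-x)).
- e^{3 - x} + e^{x - 3}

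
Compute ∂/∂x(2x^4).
8 x^{3}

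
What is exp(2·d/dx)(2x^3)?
2 x^{3} + 12 x^{2} + 24 x + 16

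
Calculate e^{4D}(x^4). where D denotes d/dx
x^{4} + 16 x^{3} + 96 x^{2} + 256 x + 256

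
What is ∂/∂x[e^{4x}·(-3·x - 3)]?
\left(- 12 x - 15\right) e^{4 x}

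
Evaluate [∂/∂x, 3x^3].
9 x^{2}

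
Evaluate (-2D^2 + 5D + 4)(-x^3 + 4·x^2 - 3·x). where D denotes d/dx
- 4 x^{3} + x^{2} + 40 x - 31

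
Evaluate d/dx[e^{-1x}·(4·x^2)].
4 x \left(2 - x\right) e^{- x}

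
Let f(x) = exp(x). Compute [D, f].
e^{x}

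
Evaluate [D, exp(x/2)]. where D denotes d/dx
\frac{e^{\frac{x}{2}}}{2}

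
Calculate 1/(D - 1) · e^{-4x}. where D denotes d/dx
- \frac{e^{- 4 x}}{5}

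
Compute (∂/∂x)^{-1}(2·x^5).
\frac{x^{6}}{3}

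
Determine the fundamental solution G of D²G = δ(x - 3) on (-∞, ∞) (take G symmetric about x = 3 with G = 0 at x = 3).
\frac{|x - 3|}{2}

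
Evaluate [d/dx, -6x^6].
- 36 x^{5}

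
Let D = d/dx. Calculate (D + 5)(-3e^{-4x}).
- 3 e^{- 4 x}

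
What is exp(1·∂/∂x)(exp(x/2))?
e^{\frac{x}{2} + \frac{1}{2}}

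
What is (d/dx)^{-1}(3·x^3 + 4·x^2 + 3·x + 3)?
\frac{3 x^{4}}{4} + \frac{4 x^{3}}{3} + \frac{3 x^{2}}{2} + 3 x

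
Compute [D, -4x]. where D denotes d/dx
-4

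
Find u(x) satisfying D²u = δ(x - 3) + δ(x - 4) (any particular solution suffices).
\frac{|x - 3|}{2} + \frac{|x - 4|}{2}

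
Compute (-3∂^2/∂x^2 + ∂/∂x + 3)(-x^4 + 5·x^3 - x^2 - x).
- 3 x^{4} + 11 x^{3} + 48 x^{2} - 95 x + 5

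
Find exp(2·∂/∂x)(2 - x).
- x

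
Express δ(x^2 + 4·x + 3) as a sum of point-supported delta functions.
\frac{\delta(x + 3) + \delta(x + 1)}{2}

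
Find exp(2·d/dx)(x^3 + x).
x^{3} + 6 x^{2} + 13 x + 10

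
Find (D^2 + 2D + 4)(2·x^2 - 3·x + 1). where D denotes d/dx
8 x^{2} - 4 x + 2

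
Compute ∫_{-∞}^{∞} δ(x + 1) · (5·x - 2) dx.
-7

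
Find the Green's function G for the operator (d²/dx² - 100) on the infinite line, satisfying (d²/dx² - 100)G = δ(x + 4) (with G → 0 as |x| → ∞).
-\frac{e^{-10|x + 4|}}{20}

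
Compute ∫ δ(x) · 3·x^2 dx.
0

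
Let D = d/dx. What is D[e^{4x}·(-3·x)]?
\left(- 12 x - 3\right) e^{4 x}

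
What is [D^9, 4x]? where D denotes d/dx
36D^{8}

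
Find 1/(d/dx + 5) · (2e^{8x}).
\frac{2 e^{8 x}}{13}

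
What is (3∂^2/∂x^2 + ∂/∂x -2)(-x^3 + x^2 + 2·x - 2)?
2 x^{3} - 5 x^{2} - 20 x + 12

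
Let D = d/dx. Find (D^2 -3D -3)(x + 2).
- 3 x - 9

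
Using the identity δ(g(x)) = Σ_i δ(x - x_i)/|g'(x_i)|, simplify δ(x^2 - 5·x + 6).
\frac{\delta(x - 3) + \delta(x - 2)}{1}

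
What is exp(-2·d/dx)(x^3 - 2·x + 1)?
x^{3} - 6 x^{2} + 10 x - 3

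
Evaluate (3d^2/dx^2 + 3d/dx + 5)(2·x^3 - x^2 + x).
10 x^{3} + 13 x^{2} + 35 x - 3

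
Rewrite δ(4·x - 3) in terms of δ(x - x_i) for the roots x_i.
\frac{\delta(x - 3/4)}{4}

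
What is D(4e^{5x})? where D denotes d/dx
20 e^{5 x}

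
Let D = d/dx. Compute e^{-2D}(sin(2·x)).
\sin{\left(2 x - 4 \right)}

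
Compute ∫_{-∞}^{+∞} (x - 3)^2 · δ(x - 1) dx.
4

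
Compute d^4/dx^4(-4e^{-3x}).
- 324 e^{- 3 x}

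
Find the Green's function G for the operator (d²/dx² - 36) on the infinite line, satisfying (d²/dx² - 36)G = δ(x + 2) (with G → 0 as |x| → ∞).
-\frac{e^{-6|x + 2|}}{12}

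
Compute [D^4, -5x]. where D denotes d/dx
-20D^{3}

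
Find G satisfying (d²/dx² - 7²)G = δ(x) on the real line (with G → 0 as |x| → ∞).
-\frac{e^{-7|x|}}{14}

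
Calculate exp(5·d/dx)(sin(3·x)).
\sin{\left(3 x + 15 \right)}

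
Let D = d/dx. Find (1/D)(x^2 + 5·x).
\frac{x^{3}}{3} + \frac{5 x^{2}}{2}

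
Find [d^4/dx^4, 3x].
12\frac{d^{3}}{dx^{3}}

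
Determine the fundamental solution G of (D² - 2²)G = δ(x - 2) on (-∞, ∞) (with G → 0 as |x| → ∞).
-\frac{e^{-2|x - 2|}}{4}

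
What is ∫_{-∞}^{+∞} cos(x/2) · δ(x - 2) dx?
\cos{\left(1 \right)}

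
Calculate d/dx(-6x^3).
- 18 x^{2}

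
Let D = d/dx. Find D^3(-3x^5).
- 180 x^{2}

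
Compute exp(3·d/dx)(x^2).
x^{2} + 6 x + 9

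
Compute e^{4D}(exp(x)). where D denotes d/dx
e^{x + 4}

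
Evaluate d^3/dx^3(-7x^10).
- 5040 x^{7}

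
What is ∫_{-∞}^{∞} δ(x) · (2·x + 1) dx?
1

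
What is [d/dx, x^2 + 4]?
2 x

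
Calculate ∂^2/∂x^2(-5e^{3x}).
- 45 e^{3 x}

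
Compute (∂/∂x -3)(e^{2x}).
- e^{2 x}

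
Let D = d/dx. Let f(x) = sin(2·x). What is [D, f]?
2 \cos{\left(2 x \right)}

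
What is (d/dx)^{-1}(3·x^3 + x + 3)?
\frac{3 x^{4}}{4} + \frac{x^{2}}{2} + 3 x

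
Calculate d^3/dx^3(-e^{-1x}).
e^{- x}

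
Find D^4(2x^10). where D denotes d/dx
10080 x^{6}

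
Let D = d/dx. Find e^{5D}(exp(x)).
e^{x + 5}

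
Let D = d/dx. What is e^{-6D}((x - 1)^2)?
x^{2} - 14 x + 49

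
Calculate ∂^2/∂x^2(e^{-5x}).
25 e^{- 5 x}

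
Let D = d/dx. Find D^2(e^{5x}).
25 e^{5 x}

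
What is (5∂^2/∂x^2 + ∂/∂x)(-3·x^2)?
- 6 x - 30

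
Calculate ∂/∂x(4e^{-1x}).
- 4 e^{- x}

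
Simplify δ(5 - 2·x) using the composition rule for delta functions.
\frac{\delta(x - 5/2)}{2}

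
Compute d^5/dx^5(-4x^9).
- 60480 x^{4}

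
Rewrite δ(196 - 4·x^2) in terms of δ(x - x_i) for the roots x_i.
\frac{\delta(x - 7) + \delta(x + 7)}{56}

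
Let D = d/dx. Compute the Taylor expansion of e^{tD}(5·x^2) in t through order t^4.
5 t^{2} + 10 t x + 5 x^{2}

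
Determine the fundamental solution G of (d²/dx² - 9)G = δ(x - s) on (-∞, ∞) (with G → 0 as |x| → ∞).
-\frac{e^{-3|x-s|}}{6}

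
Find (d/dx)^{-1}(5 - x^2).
- \frac{x^{3}}{3} + 5 x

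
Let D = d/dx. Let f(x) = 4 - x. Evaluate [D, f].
-1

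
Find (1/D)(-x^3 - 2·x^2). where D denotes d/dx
- \frac{x^{4}}{4} - \frac{2 x^{3}}{3}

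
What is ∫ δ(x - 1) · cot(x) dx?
\cot{\left(1 \right)}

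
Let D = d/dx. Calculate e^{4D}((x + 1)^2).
x^{2} + 10 x + 25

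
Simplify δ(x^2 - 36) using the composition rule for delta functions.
\frac{\delta(x - 6) + \delta(x + 6)}{12}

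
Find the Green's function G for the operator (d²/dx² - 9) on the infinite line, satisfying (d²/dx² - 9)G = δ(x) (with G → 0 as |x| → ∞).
-\frac{e^{-3|x|}}{6}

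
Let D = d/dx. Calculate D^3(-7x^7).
- 1470 x^{4}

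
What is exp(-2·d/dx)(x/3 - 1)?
\frac{x}{3} - \frac{5}{3}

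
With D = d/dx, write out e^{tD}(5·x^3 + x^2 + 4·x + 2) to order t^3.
5 t^{3} + t^{2} \left(15 x + 1\right) + t \left(15 x^{2} + 2 x + 4\right) + 5 x^{3} + x^{2} + 4 x + 2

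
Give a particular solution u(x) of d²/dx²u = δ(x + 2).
\frac{|x + 2|}{2}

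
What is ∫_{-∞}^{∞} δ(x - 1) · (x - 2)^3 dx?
-1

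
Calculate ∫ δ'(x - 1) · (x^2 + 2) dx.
-2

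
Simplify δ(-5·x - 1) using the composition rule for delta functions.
\frac{\delta(x + 1/5)}{5}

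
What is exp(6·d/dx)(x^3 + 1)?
x^{3} + 18 x^{2} + 108 x + 217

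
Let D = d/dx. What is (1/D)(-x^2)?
- \frac{x^{3}}{3}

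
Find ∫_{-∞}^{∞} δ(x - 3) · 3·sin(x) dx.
3 \sin{\left(3 \right)}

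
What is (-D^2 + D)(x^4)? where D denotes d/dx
4 x^{2} \left(x - 3\right)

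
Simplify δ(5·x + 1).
\frac{\delta(x + 1/5)}{5}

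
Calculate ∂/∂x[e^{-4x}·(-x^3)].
x^{2} \left(4 x - 3\right) e^{- 4 x}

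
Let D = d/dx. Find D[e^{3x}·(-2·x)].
\left(- 6 x - 2\right) e^{3 x}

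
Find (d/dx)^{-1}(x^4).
\frac{x^{5}}{5}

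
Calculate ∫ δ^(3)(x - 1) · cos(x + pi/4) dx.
- \sin{\left(\frac{\pi}{4} + 1 \right)}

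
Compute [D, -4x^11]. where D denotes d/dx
- 44 x^{10}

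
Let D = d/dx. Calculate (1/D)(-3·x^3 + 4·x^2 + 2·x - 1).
- \frac{3 x^{4}}{4} + \frac{4 x^{3}}{3} + x^{2} - x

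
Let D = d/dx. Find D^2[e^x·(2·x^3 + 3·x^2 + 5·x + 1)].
\left(2 x^{3} + 15 x^{2} + 29 x + 17\right) e^{x}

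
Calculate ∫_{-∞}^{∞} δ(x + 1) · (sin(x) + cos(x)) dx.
- \sin{\left(1 \right)} + \cos{\left(1 \right)}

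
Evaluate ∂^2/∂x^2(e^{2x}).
4 e^{2 x}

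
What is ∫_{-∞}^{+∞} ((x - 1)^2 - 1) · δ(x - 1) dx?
-1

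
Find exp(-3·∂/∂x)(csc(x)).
\csc{\left(x - 3 \right)}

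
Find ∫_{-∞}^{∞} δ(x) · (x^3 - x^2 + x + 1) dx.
1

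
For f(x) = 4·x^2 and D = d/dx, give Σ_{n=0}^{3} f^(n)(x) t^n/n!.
4 t^{2} + 8 t x + 4 x^{2}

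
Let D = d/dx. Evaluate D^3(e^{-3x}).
- 27 e^{- 3 x}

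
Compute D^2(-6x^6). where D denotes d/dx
- 180 x^{4}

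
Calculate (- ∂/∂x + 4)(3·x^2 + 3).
12 x^{2} - 6 x + 12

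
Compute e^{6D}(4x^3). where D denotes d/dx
4 x^{3} + 72 x^{2} + 432 x + 864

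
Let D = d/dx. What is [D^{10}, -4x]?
-40D^{9}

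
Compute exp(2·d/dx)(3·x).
3 x + 6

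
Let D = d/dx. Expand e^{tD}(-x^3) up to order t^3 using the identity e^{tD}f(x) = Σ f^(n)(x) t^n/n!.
- t^{3} - 3 t^{2} x - 3 t x^{2} - x^{3}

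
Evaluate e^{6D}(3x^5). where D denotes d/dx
3 x^{5} + 90 x^{4} + 1080 x^{3} + 6480 x^{2} + 19440 x + 23328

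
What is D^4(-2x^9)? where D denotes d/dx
- 6048 x^{5}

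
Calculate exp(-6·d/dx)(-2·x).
12 - 2 x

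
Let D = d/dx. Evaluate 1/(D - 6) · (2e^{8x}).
e^{8 x}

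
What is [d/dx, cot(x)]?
- \frac{1}{\sin^{2}{\left(x \right)}}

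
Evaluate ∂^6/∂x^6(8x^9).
483840 x^{3}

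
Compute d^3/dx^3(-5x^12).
- 6600 x^{9}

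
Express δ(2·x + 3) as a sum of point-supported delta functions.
\frac{\delta(x + 3/2)}{2}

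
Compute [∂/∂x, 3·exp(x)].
3 e^{x}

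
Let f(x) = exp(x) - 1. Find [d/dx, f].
e^{x}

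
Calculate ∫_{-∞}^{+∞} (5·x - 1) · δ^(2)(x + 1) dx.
0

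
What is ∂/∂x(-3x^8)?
- 24 x^{7}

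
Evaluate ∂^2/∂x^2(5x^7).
210 x^{5}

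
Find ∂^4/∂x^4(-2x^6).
- 720 x^{2}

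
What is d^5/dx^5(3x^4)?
0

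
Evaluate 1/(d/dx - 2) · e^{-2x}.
- \frac{e^{- 2 x}}{4}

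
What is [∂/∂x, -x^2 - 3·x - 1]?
- 2 x - 3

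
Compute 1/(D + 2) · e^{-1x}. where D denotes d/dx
e^{- x}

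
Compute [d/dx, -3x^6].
- 18 x^{5}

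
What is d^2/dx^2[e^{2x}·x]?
4 \left(x + 1\right) e^{2 x}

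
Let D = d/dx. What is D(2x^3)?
6 x^{2}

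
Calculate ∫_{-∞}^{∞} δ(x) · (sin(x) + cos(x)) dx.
1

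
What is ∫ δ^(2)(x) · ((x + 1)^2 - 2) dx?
2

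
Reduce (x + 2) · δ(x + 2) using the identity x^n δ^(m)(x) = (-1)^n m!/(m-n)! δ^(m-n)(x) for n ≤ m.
0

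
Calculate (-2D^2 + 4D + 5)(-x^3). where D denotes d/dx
x \left(- 5 x^{2} - 12 x + 12\right)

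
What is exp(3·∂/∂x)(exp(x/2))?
e^{\frac{x}{2} + \frac{3}{2}}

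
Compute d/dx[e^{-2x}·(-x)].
\left(2 x - 1\right) e^{- 2 x}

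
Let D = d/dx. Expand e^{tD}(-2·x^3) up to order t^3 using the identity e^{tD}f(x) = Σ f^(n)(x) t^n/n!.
- 2 t^{3} - 6 t^{2} x - 6 t x^{2} - 2 x^{3}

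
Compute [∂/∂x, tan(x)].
\frac{1}{\cos^{2}{\left(x \right)}}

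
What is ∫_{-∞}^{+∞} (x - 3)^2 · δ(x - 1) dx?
4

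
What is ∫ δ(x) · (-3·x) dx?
0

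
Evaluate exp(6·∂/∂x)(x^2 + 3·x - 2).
x^{2} + 15 x + 52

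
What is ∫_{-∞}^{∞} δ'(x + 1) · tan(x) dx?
- \tan^{2}{\left(1 \right)} - 1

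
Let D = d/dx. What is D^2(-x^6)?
- 30 x^{4}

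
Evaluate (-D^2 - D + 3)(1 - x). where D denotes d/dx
4 - 3 x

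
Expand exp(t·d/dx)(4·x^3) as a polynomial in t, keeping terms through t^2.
4 x \left(3 t^{2} + 3 t x + x^{2}\right)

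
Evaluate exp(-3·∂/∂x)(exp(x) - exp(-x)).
- e^{3 - x} + e^{x - 3}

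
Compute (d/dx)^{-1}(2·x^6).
\frac{2 x^{7}}{7}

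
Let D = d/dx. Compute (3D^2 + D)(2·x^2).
4 x + 12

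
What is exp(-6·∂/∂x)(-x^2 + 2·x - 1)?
- x^{2} + 14 x - 49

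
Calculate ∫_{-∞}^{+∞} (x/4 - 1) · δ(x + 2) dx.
- \frac{3}{2}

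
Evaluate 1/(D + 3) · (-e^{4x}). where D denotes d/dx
- \frac{e^{4 x}}{7}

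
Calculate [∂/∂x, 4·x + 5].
4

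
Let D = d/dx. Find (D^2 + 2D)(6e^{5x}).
210 e^{5 x}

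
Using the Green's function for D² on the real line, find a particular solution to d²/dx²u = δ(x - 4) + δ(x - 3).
\frac{|x - 4|}{2} + \frac{|x - 3|}{2}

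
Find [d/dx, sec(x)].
\tan{\left(x \right)} \sec{\left(x \right)}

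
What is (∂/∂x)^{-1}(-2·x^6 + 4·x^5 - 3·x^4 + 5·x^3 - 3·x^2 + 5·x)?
- \frac{2 x^{7}}{7} + \frac{2 x^{6}}{3} - \frac{3 x^{5}}{5} + \frac{5 x^{4}}{4} - x^{3} + \frac{5 x^{2}}{2}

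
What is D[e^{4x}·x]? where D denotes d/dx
\left(4 x + 1\right) e^{4 x}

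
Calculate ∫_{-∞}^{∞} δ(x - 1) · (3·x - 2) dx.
1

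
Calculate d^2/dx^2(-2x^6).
- 60 x^{4}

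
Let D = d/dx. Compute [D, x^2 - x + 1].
2 x - 1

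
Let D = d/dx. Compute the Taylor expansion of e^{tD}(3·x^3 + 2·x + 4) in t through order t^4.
3 t^{3} + 9 t^{2} x + t \left(9 x^{2} + 2\right) + 3 x^{3} + 2 x + 4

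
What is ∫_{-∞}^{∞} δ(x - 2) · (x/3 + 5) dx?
\frac{17}{3}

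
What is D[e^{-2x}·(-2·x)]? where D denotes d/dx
2 \left(2 x - 1\right) e^{- 2 x}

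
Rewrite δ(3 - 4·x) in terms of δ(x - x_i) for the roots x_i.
\frac{\delta(x - 3/4)}{4}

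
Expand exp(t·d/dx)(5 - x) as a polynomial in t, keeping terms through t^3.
- t - x + 5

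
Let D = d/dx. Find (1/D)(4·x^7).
\frac{x^{8}}{2}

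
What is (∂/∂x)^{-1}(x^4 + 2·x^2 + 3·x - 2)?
\frac{x^{5}}{5} + \frac{2 x^{3}}{3} + \frac{3 x^{2}}{2} - 2 x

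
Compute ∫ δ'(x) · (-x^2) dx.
0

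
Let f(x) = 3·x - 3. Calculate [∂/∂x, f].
3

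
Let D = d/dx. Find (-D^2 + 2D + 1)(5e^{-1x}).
- 10 e^{- x}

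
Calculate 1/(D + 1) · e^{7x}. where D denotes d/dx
\frac{e^{7 x}}{8}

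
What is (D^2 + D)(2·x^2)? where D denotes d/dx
4 x + 4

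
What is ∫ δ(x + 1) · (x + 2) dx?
1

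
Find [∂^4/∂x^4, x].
4\frac{d^{3}}{dx^{3}}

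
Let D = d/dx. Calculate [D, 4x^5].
20 x^{4}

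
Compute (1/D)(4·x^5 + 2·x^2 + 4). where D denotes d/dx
\frac{2 x^{6}}{3} + \frac{2 x^{3}}{3} + 4 x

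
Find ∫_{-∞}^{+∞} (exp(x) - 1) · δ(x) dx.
0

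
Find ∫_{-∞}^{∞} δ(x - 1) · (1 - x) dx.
0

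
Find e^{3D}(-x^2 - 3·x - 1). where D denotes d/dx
- x^{2} - 9 x - 19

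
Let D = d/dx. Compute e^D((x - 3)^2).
x^{2} - 4 x + 4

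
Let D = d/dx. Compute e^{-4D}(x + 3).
x - 1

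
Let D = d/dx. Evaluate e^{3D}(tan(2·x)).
\tan{\left(2 x + 6 \right)}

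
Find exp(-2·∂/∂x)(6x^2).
6 x^{2} - 24 x + 24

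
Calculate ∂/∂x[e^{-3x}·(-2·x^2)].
2 x \left(3 x - 2\right) e^{- 3 x}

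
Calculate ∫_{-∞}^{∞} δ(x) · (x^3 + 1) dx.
1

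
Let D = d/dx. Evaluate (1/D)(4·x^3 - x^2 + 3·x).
x^{4} - \frac{x^{3}}{3} + \frac{3 x^{2}}{2}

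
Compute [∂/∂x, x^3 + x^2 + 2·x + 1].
3 x^{2} + 2 x + 2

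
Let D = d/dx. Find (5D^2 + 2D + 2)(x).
2 x + 2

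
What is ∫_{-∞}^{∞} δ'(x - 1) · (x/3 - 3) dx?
- \frac{1}{3}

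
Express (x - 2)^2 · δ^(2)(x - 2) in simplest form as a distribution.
2\delta(x - 2)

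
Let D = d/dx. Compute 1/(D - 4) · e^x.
- \frac{e^{x}}{3}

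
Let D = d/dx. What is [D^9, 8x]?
72D^{8}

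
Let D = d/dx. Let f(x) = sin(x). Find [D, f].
\cos{\left(x \right)}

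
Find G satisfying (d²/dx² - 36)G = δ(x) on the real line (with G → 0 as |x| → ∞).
-\frac{e^{-6|x|}}{12}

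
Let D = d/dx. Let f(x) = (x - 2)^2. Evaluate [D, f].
2 x - 4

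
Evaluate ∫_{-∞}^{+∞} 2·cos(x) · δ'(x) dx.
0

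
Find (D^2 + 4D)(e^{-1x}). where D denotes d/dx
- 3 e^{- x}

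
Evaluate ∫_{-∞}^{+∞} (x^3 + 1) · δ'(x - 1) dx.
-3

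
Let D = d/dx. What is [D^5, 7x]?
35D^{4}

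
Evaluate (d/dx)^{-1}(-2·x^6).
- \frac{2 x^{7}}{7}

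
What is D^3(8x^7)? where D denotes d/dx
1680 x^{4}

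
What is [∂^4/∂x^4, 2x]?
8\frac{d^{3}}{dx^{3}}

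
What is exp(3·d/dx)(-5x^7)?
- 5 x^{7} - 105 x^{6} - 945 x^{5} - 4725 x^{4} - 14175 x^{3} - 25515 x^{2} - 25515 x - 10935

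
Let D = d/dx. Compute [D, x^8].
8 x^{7}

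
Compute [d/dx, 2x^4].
8 x^{3}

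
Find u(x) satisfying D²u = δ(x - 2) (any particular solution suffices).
\frac{|x - 2|}{2}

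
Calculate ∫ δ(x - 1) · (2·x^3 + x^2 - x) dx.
2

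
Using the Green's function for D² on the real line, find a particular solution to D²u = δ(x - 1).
\frac{|x - 1|}{2}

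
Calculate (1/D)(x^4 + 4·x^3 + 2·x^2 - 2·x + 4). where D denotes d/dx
\frac{x^{5}}{5} + x^{4} + \frac{2 x^{3}}{3} - x^{2} + 4 x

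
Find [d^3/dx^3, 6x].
18\frac{d^{2}}{dx^{2}}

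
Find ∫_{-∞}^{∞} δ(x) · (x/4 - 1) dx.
-1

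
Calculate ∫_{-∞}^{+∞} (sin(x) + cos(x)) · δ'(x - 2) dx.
- \cos{\left(2 \right)} + \sin{\left(2 \right)}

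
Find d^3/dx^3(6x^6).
720 x^{3}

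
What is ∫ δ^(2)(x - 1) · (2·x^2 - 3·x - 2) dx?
4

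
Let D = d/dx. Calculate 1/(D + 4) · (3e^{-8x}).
- \frac{3 e^{- 8 x}}{4}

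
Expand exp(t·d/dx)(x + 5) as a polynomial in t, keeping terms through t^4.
t + x + 5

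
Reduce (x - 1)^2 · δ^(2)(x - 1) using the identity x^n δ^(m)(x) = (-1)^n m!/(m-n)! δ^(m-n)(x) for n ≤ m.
2\delta(x - 1)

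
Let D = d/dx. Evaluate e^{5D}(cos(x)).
\cos{\left(x + 5 \right)}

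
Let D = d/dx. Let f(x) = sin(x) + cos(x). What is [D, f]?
- \sin{\left(x \right)} + \cos{\left(x \right)}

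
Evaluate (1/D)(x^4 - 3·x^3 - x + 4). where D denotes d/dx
\frac{x^{5}}{5} - \frac{3 x^{4}}{4} - \frac{x^{2}}{2} + 4 x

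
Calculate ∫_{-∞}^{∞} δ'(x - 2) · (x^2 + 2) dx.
-4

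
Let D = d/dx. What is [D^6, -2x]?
-12D^{5}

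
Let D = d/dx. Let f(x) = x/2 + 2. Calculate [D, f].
\frac{1}{2}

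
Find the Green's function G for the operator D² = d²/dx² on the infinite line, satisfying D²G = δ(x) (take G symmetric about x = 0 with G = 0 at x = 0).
\frac{|x|}{2}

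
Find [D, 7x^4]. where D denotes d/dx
28 x^{3}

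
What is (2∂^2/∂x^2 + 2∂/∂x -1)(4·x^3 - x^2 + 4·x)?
- 4 x^{3} + 25 x^{2} + 40 x + 4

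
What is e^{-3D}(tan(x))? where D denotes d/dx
\tan{\left(x - 3 \right)}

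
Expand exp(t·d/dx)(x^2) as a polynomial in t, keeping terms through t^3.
t^{2} + 2 t x + x^{2}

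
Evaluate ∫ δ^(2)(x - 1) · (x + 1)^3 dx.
12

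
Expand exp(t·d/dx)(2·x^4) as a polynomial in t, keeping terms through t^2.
2 x^{2} \left(6 t^{2} + 4 t x + x^{2}\right)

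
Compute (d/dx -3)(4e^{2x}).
- 4 e^{2 x}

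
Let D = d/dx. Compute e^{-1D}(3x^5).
3 x^{5} - 15 x^{4} + 30 x^{3} - 30 x^{2} + 15 x - 3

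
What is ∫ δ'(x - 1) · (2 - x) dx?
1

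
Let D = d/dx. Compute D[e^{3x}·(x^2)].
x \left(3 x + 2\right) e^{3 x}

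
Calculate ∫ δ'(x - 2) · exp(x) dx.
- e^{2}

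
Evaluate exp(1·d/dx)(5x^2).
5 x^{2} + 10 x + 5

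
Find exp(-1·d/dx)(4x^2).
4 x^{2} - 8 x + 4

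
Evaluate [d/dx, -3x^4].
- 12 x^{3}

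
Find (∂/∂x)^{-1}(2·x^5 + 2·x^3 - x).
\frac{x^{6}}{3} + \frac{x^{4}}{2} - \frac{x^{2}}{2}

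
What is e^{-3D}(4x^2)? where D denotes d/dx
4 x^{2} - 24 x + 36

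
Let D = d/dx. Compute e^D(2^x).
2^{x + 1}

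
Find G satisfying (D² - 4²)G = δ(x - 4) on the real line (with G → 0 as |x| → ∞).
-\frac{e^{-4|x - 4|}}{8}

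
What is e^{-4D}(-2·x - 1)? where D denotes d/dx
7 - 2 x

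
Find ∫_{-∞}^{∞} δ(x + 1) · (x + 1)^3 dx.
0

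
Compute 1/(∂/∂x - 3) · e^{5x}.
\frac{e^{5 x}}{2}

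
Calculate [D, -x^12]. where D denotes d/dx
- 12 x^{11}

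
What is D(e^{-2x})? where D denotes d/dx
- 2 e^{- 2 x}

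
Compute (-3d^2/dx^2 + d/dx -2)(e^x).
- 4 e^{x}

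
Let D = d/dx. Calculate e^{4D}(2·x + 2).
2 x + 10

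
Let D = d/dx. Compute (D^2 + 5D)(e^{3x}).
24 e^{3 x}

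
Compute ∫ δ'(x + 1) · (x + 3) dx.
-1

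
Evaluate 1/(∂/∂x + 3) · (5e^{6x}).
\frac{5 e^{6 x}}{9}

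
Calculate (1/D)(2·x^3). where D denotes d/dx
\frac{x^{4}}{2}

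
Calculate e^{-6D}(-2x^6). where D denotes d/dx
- 2 x^{6} + 72 x^{5} - 1080 x^{4} + 8640 x^{3} - 38880 x^{2} + 93312 x - 93312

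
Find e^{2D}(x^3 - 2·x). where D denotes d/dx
x^{3} + 6 x^{2} + 10 x + 4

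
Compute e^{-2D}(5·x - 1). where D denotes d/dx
5 x - 11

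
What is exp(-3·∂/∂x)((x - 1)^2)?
x^{2} - 8 x + 16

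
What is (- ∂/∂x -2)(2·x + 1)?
- 4 x - 4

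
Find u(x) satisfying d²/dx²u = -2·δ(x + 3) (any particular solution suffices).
-|x + 3|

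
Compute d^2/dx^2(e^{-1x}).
e^{- x}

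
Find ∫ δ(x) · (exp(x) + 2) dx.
3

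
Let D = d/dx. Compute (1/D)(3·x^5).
\frac{x^{6}}{2}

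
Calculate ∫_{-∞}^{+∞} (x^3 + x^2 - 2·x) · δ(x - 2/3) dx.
- \frac{16}{27}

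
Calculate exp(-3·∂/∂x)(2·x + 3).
2 x - 3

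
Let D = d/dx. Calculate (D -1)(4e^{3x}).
8 e^{3 x}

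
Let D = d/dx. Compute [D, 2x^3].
6 x^{2}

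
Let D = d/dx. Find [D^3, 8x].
24D^{2}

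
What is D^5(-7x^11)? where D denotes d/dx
- 388080 x^{6}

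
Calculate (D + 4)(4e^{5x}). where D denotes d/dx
36 e^{5 x}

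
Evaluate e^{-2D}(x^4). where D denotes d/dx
x^{4} - 8 x^{3} + 24 x^{2} - 32 x + 16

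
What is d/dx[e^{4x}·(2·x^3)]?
x^{2} \left(8 x + 6\right) e^{4 x}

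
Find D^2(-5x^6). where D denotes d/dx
- 150 x^{4}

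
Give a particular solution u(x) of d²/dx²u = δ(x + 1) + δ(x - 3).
\frac{|x + 1|}{2} + \frac{|x - 3|}{2}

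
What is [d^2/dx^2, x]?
2\frac{d}{dx}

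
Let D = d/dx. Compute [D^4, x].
4D^{3}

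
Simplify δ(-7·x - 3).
\frac{\delta(x + 3/7)}{7}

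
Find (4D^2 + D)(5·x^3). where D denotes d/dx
15 x \left(x + 8\right)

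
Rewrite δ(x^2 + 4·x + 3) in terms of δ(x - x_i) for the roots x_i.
\frac{\delta(x + 3) + \delta(x + 1)}{2}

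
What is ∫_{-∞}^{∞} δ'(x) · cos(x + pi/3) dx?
\frac{\sqrt{3}}{2}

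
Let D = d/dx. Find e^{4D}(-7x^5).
- 7 x^{5} - 140 x^{4} - 1120 x^{3} - 4480 x^{2} - 8960 x - 7168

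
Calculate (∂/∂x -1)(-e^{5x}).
- 4 e^{5 x}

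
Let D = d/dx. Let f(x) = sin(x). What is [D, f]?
\cos{\left(x \right)}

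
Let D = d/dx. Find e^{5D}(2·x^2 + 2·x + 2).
2 x^{2} + 22 x + 62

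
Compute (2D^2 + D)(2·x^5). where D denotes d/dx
10 x^{3} \left(x + 8\right)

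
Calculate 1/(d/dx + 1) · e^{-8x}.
- \frac{e^{- 8 x}}{7}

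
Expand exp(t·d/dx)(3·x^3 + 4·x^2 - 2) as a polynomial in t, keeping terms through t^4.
3 t^{3} + t^{2} \left(9 x + 4\right) + t x \left(9 x + 8\right) + 3 x^{3} + 4 x^{2} - 2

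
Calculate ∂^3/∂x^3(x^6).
120 x^{3}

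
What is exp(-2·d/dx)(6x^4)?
6 x^{4} - 48 x^{3} + 144 x^{2} - 192 x + 96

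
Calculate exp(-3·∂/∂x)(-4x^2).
- 4 x^{2} + 24 x - 36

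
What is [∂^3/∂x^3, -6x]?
-18\frac{d^{2}}{dx^{2}}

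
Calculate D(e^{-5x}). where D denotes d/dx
- 5 e^{- 5 x}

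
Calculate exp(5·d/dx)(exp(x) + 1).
e^{x + 5} + 1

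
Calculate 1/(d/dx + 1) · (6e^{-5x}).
- \frac{3 e^{- 5 x}}{2}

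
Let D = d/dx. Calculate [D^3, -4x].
-12D^{2}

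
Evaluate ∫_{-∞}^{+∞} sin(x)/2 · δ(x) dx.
0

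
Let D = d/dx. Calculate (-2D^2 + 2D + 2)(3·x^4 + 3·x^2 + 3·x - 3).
6 x^{4} + 24 x^{3} - 66 x^{2} + 18 x - 12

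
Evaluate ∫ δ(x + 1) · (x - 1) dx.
-2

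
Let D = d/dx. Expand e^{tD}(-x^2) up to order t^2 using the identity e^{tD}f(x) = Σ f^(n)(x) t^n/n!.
- t^{2} - 2 t x - x^{2}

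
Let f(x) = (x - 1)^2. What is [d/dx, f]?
2 x - 2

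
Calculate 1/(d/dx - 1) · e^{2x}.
e^{2 x}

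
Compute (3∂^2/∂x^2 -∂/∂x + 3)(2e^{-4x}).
110 e^{- 4 x}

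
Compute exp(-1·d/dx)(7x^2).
7 x^{2} - 14 x + 7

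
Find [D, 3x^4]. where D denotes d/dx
12 x^{3}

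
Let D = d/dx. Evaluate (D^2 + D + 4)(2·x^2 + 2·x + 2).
8 x^{2} + 12 x + 14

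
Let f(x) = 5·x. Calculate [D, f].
5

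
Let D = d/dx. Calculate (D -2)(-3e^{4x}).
- 6 e^{4 x}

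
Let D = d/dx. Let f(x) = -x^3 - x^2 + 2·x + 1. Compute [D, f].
- 3 x^{2} - 2 x + 2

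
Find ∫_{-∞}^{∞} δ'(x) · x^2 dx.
0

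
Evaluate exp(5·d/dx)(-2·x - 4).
- 2 x - 14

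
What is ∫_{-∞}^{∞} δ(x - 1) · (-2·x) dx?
-2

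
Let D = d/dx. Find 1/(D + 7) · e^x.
\frac{e^{x}}{8}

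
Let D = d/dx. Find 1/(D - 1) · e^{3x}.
\frac{e^{3 x}}{2}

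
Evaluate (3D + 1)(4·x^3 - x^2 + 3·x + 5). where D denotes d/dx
4 x^{3} + 35 x^{2} - 3 x + 14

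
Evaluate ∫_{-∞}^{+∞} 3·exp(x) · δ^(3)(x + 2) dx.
- \frac{3}{e^{2}}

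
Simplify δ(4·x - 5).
\frac{\delta(x - 5/4)}{4}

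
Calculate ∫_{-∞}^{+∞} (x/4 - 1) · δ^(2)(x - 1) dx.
0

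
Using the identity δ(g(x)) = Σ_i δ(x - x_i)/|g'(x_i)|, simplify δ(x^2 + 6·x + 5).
\frac{\delta(x + 5) + \delta(x + 1)}{4}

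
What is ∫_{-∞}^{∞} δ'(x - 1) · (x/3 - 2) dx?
- \frac{1}{3}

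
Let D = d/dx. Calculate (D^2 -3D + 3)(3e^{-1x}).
21 e^{- x}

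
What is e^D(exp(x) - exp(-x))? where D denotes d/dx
2 \sinh{\left(x + 1 \right)}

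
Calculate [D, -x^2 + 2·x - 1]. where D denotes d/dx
2 - 2 x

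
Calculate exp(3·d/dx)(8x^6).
8 x^{6} + 144 x^{5} + 1080 x^{4} + 4320 x^{3} + 9720 x^{2} + 11664 x + 5832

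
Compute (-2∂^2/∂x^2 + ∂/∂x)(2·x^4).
8 x^{2} \left(x - 6\right)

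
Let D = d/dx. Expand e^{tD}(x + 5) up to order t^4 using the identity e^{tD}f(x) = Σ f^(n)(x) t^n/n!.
t + x + 5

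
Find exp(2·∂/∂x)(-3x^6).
- 3 x^{6} - 36 x^{5} - 180 x^{4} - 480 x^{3} - 720 x^{2} - 576 x - 192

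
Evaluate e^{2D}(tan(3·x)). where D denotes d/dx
\tan{\left(3 x + 6 \right)}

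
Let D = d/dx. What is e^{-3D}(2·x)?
2 x - 6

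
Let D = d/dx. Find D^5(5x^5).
600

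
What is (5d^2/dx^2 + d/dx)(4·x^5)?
20 x^{3} \left(x + 20\right)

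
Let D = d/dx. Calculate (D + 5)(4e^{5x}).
40 e^{5 x}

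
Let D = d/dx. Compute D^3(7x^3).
42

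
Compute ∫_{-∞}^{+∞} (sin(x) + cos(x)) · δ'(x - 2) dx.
- \cos{\left(2 \right)} + \sin{\left(2 \right)}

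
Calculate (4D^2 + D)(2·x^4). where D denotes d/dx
8 x^{2} \left(x + 12\right)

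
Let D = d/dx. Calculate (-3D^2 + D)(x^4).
4 x^{2} \left(x - 9\right)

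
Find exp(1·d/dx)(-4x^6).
- 4 x^{6} - 24 x^{5} - 60 x^{4} - 80 x^{3} - 60 x^{2} - 24 x - 4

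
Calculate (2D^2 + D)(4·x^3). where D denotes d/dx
12 x \left(x + 4\right)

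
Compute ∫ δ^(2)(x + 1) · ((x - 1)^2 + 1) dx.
2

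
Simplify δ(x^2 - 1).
\frac{\delta(x - 1) + \delta(x + 1)}{2}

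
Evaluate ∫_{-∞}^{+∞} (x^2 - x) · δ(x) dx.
0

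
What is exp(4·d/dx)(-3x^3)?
- 3 x^{3} - 36 x^{2} - 144 x - 192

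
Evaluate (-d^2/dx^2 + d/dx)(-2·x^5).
10 x^{3} \left(4 - x\right)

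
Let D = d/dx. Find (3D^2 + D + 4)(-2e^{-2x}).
- 28 e^{- 2 x}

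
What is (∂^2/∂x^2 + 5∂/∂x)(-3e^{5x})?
- 150 e^{5 x}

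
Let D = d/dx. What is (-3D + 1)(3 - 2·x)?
9 - 2 x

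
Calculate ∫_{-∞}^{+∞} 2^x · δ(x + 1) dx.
\frac{1}{2}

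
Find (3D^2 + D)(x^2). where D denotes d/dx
2 x + 6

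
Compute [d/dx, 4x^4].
16 x^{3}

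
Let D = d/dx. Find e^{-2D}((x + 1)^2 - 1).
x \left(x - 2\right)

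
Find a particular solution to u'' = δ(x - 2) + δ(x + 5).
\frac{|x - 2|}{2} + \frac{|x + 5|}{2}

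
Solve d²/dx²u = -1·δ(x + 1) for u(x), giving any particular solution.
-\frac{|x + 1|}{2}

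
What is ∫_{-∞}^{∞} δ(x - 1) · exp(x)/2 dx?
\frac{e}{2}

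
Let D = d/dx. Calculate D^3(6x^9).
3024 x^{6}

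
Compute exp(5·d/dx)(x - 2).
x + 3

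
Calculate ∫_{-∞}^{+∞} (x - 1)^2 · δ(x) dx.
1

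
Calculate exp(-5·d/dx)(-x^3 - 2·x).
- x^{3} + 15 x^{2} - 77 x + 135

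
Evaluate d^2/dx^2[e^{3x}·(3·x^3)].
9 x \left(3 x^{2} + 6 x + 2\right) e^{3 x}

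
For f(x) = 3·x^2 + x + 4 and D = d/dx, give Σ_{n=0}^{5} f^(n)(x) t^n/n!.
3 t^{2} + t \left(6 x + 1\right) + 3 x^{2} + x + 4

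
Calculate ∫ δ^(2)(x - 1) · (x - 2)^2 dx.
2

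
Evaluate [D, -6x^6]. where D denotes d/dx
- 36 x^{5}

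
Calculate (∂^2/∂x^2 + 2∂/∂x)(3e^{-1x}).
- 3 e^{- x}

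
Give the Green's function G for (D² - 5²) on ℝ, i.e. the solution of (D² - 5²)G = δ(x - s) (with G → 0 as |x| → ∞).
-\frac{e^{-5|x-s|}}{10}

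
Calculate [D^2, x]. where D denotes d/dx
2D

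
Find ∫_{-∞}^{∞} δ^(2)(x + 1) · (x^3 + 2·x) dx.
-6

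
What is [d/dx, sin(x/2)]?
\frac{\cos{\left(\frac{x}{2} \right)}}{2}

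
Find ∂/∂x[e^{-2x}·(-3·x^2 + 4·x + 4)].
2 \left(3 x^{2} - 7 x - 2\right) e^{- 2 x}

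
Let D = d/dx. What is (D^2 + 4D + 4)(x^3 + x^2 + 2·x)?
4 x^{3} + 16 x^{2} + 22 x + 10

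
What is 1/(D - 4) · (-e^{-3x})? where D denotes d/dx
\frac{e^{- 3 x}}{7}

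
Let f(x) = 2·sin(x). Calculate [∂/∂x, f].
2 \cos{\left(x \right)}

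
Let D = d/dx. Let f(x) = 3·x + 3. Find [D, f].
3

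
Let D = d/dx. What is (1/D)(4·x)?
2 x^{2}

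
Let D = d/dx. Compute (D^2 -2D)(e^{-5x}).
35 e^{- 5 x}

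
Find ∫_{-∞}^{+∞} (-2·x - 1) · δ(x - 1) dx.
-3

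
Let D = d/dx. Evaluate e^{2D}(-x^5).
- x^{5} - 10 x^{4} - 40 x^{3} - 80 x^{2} - 80 x - 32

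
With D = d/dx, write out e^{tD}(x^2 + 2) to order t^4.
t^{2} + 2 t x + x^{2} + 2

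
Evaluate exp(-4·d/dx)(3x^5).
3 x^{5} - 60 x^{4} + 480 x^{3} - 1920 x^{2} + 3840 x - 3072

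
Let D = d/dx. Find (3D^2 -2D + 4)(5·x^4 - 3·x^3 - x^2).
20 x^{4} - 52 x^{3} + 194 x^{2} - 50 x - 6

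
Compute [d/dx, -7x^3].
- 21 x^{2}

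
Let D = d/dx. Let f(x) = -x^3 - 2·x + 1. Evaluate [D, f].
- 3 x^{2} - 2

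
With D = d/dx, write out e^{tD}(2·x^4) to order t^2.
2 x^{2} \left(6 t^{2} + 4 t x + x^{2}\right)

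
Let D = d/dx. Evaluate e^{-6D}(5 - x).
11 - x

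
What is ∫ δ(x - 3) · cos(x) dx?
\cos{\left(3 \right)}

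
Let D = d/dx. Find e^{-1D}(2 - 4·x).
6 - 4 x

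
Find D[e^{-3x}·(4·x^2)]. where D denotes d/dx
4 x \left(2 - 3 x\right) e^{- 3 x}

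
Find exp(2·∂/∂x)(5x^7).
5 x^{7} + 70 x^{6} + 420 x^{5} + 1400 x^{4} + 2800 x^{3} + 3360 x^{2} + 2240 x + 640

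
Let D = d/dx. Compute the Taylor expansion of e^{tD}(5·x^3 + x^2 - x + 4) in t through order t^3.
5 t^{3} + t^{2} \left(15 x + 1\right) + t \left(15 x^{2} + 2 x - 1\right) + 5 x^{3} + x^{2} - x + 4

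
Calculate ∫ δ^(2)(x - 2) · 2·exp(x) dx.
2 e^{2}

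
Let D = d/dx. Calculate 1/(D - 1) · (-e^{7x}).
- \frac{e^{7 x}}{6}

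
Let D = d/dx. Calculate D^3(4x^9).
2016 x^{6}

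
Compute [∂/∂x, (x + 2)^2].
2 x + 4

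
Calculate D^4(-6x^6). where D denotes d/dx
- 2160 x^{2}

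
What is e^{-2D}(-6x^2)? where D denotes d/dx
- 6 x^{2} + 24 x - 24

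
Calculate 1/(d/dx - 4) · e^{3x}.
- e^{3 x}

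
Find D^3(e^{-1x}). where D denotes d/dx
- e^{- x}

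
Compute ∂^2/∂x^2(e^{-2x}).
4 e^{- 2 x}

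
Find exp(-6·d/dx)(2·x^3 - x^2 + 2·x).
2 x^{3} - 37 x^{2} + 230 x - 480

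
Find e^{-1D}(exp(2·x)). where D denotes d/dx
e^{2 x - 2}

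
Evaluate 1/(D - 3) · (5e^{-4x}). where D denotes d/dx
- \frac{5 e^{- 4 x}}{7}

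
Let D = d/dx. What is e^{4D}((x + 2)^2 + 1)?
x^{2} + 12 x + 37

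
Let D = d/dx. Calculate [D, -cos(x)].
\sin{\left(x \right)}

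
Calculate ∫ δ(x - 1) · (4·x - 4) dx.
0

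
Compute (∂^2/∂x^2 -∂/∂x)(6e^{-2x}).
36 e^{- 2 x}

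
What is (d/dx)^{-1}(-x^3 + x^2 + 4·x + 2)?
- \frac{x^{4}}{4} + \frac{x^{3}}{3} + 2 x^{2} + 2 x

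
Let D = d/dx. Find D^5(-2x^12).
- 190080 x^{7}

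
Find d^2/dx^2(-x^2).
-2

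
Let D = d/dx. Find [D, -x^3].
- 3 x^{2}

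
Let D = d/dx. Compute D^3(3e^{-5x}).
- 375 e^{- 5 x}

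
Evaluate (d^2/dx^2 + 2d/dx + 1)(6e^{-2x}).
6 e^{- 2 x}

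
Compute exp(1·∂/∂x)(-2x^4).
- 2 x^{4} - 8 x^{3} - 12 x^{2} - 8 x - 2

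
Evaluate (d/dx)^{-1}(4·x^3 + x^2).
x^{4} + \frac{x^{3}}{3}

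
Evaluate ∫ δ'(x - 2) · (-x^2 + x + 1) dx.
3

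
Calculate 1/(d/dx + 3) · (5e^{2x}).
e^{2 x}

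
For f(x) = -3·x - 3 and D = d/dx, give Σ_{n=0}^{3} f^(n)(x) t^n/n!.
- 3 t - 3 x - 3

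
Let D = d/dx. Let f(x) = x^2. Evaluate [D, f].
2 x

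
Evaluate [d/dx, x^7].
7 x^{6}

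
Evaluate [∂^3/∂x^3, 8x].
24\frac{d^{2}}{dx^{2}}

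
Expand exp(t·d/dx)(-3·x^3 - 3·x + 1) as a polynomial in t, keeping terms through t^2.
- 9 t^{2} x - 3 t \left(3 x^{2} + 1\right) - 3 x^{3} - 3 x + 1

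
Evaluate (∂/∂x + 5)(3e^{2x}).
21 e^{2 x}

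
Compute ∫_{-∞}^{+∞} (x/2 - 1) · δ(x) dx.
-1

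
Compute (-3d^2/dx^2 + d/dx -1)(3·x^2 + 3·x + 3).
- 3 x^{2} + 3 x - 18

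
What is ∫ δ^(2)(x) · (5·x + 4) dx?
0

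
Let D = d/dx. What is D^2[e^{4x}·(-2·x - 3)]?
32 \left(- x - 2\right) e^{4 x}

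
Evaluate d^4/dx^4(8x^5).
960 x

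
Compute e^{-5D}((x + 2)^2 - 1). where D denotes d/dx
x^{2} - 6 x + 8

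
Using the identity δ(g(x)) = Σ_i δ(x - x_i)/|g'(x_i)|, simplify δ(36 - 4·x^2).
\frac{\delta(x - 3) + \delta(x + 3)}{24}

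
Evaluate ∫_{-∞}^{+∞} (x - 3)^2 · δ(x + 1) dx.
16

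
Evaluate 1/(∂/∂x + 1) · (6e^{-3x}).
- 3 e^{- 3 x}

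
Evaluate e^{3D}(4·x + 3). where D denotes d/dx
4 x + 15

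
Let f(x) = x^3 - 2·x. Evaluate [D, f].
3 x^{2} - 2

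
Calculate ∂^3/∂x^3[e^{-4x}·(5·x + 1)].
16 \left(11 - 20 x\right) e^{- 4 x}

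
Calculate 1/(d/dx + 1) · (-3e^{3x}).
- \frac{3 e^{3 x}}{4}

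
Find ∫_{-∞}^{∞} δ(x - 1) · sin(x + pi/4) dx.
\sin{\left(\frac{\pi}{4} + 1 \right)}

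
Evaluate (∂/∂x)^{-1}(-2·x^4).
- \frac{2 x^{5}}{5}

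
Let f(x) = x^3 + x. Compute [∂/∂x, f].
3 x^{2} + 1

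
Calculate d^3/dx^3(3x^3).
18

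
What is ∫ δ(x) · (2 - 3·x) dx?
2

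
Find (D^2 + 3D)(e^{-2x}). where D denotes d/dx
- 2 e^{- 2 x}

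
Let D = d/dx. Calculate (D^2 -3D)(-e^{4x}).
- 4 e^{4 x}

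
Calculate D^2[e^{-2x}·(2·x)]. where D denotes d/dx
8 \left(x - 1\right) e^{- 2 x}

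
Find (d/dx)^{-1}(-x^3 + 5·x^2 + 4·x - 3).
- \frac{x^{4}}{4} + \frac{5 x^{3}}{3} + 2 x^{2} - 3 x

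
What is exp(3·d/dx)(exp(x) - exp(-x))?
2 \sinh{\left(x + 3 \right)}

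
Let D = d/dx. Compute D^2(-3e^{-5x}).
- 75 e^{- 5 x}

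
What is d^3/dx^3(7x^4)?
168 x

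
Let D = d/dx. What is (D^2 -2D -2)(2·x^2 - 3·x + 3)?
- 4 x^{2} - 2 x + 4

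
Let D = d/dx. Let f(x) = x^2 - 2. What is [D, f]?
2 x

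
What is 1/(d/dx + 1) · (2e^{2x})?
\frac{2 e^{2 x}}{3}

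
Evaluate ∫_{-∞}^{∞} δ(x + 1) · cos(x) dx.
\cos{\left(1 \right)}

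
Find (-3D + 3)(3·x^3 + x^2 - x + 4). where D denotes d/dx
9 x^{3} - 24 x^{2} - 9 x + 15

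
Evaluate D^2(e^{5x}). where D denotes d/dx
25 e^{5 x}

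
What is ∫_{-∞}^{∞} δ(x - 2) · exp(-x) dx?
e^{-2}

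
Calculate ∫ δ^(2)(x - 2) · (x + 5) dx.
0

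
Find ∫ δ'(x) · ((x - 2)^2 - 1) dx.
4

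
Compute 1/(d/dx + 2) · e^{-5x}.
- \frac{e^{- 5 x}}{3}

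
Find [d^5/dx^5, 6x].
30\frac{d^{4}}{dx^{4}}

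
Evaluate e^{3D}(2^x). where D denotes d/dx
2^{x + 3}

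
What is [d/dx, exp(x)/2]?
\frac{e^{x}}{2}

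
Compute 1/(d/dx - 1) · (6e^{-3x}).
- \frac{3 e^{- 3 x}}{2}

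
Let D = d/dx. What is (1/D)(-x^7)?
- \frac{x^{8}}{8}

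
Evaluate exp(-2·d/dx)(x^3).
x^{3} - 6 x^{2} + 12 x - 8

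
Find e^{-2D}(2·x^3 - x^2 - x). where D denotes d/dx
2 x^{3} - 13 x^{2} + 27 x - 18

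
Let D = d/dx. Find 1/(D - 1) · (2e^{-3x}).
- \frac{e^{- 3 x}}{2}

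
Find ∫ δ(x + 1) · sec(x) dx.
\sec{\left(1 \right)}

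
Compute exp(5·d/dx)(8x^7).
8 x^{7} + 280 x^{6} + 4200 x^{5} + 35000 x^{4} + 175000 x^{3} + 525000 x^{2} + 875000 x + 625000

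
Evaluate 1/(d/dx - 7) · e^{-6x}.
- \frac{e^{- 6 x}}{13}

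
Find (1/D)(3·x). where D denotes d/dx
\frac{3 x^{2}}{2}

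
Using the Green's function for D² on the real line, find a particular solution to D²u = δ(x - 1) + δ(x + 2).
\frac{|x - 1|}{2} + \frac{|x + 2|}{2}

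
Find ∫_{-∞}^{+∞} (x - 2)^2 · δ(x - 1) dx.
1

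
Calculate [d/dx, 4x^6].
24 x^{5}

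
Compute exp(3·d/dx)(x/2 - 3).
\frac{x}{2} - \frac{3}{2}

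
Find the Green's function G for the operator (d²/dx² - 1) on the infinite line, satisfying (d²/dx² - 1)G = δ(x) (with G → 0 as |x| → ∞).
-\frac{e^{-|x|}}{2}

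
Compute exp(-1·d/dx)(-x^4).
- x^{4} + 4 x^{3} - 6 x^{2} + 4 x - 1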